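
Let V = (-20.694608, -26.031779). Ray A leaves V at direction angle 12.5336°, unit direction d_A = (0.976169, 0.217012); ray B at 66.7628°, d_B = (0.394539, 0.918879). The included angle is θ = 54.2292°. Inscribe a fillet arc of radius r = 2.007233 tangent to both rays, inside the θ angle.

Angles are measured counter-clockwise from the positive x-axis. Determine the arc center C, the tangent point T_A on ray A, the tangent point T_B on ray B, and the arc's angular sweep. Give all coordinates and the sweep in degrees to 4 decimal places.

bisector direction at 39.6482° = (0.769977,0.638072)
center distance |VC| = r/sin(θ/2) = 2.007233/sin(27.1146°) = 4.404031
C = V + |VC|·bis = (-17.3036,-23.2217)
T_A = V + ((C−V)·d_A)·d_A = V + 3.9200·d_A = (-16.8680,-25.1811)
T_B = V + ((C−V)·d_B)·d_B = V + 3.9200·d_B = (-19.1480,-22.4298)
sweep = 180° − θ = 125.7708°

center=(-17.3036,-23.2217) T_A=(-16.8680,-25.1811) T_B=(-19.1480,-22.4298) sweep=125.7708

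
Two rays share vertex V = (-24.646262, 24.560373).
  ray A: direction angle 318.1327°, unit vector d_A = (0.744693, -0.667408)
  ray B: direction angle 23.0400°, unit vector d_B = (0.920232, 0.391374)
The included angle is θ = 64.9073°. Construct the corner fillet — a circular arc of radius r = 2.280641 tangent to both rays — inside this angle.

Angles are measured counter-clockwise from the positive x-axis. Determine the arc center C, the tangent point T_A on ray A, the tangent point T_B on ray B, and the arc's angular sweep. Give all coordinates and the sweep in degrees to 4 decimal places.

bisector direction at 350.5863° = (0.986533,-0.163561)
center distance |VC| = r/sin(θ/2) = 2.280641/sin(32.4537°) = 4.250034
C = V + |VC|·bis = (-20.4535,23.8652)
T_A = V + ((C−V)·d_A)·d_A = V + 3.5863·d_A = (-21.9756,22.1669)
T_B = V + ((C−V)·d_B)·d_B = V + 3.5863·d_B = (-21.3460,25.9640)
sweep = 180° − θ = 115.0927°

center=(-20.4535,23.8652) T_A=(-21.9756,22.1669) T_B=(-21.3460,25.9640) sweep=115.0927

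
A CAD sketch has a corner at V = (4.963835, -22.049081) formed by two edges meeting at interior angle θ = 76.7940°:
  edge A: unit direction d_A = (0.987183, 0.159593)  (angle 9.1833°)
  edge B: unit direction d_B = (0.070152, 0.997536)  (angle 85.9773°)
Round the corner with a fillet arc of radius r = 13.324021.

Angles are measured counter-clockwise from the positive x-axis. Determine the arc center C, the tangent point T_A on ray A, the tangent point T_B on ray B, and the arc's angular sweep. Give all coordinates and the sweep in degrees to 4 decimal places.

bisector direction at 47.5803° = (0.674556,0.738223)
center distance |VC| = r/sin(θ/2) = 13.324021/sin(38.3970°) = 21.452063
C = V + |VC|·bis = (19.4345,-6.2127)
T_A = V + ((C−V)·d_A)·d_A = V + 16.8125·d_A = (21.5609,-19.3659)
T_B = V + ((C−V)·d_B)·d_B = V + 16.8125·d_B = (6.1433,-5.2780)
sweep = 180° − θ = 103.2060°

center=(19.4345,-6.2127) T_A=(21.5609,-19.3659) T_B=(6.1433,-5.2780) sweep=103.2060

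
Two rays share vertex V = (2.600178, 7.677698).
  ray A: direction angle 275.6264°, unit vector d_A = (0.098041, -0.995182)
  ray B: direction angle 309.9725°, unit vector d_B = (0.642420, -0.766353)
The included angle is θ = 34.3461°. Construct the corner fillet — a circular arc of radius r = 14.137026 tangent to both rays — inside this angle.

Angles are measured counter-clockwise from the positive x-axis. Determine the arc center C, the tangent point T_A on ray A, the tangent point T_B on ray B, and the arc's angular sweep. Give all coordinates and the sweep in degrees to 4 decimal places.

bisector direction at 292.7995° = (0.387507,-0.921867)
center distance |VC| = r/sin(θ/2) = 14.137026/sin(17.1730°) = 47.880136
C = V + |VC|·bis = (21.1541,-36.4614)
T_A = V + ((C−V)·d_A)·d_A = V + 45.7455·d_A = (7.0851,-37.8474)
T_B = V + ((C−V)·d_B)·d_B = V + 45.7455·d_B = (31.9880,-27.3795)
sweep = 180° − θ = 145.6539°

center=(21.1541,-36.4614) T_A=(7.0851,-37.8474) T_B=(31.9880,-27.3795) sweep=145.6539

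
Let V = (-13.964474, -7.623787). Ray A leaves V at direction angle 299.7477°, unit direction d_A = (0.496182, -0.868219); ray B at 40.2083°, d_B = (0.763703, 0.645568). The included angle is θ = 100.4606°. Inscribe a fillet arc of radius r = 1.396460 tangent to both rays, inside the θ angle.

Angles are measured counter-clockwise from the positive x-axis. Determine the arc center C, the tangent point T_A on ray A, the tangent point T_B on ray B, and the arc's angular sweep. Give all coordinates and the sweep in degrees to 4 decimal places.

bisector direction at 349.9780° = (0.984741,-0.174026)
center distance |VC| = r/sin(θ/2) = 1.396460/sin(50.2303°) = 1.816836
C = V + |VC|·bis = (-12.1754,-7.9400)
T_A = V + ((C−V)·d_A)·d_A = V + 1.1622·d_A = (-13.3878,-8.6329)
T_B = V + ((C−V)·d_B)·d_B = V + 1.1622·d_B = (-13.0769,-6.8735)
sweep = 180° − θ = 79.5394°

center=(-12.1754,-7.9400) T_A=(-13.3878,-8.6329) T_B=(-13.0769,-6.8735) sweep=79.5394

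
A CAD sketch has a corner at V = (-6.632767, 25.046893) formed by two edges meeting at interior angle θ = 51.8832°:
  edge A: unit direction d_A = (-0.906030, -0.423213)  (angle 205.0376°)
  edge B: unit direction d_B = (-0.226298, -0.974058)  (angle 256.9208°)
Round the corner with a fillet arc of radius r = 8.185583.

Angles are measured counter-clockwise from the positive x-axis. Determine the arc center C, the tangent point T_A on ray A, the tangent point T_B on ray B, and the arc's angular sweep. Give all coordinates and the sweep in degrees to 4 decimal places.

bisector direction at 230.9792° = (-0.629602,-0.776917)
center distance |VC| = r/sin(θ/2) = 8.185583/sin(25.9416°) = 18.711837
C = V + |VC|·bis = (-18.4138,10.5093)
T_A = V + ((C−V)·d_A)·d_A = V + 16.8264·d_A = (-21.8780,17.9257)
T_B = V + ((C−V)·d_B)·d_B = V + 16.8264·d_B = (-10.4406,8.6570)
sweep = 180° − θ = 128.1168°

center=(-18.4138,10.5093) T_A=(-21.8780,17.9257) T_B=(-10.4406,8.6570) sweep=128.1168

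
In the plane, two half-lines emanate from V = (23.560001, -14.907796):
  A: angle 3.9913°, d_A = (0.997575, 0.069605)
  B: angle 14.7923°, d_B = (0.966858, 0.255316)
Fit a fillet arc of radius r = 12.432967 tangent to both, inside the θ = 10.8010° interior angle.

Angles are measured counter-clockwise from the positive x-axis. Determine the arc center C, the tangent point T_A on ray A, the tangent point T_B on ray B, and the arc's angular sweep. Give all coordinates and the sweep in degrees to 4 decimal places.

bisector direction at 9.3918° = (0.986596,0.163185)
center distance |VC| = r/sin(θ/2) = 12.432967/sin(5.4005°) = 132.101181
C = V + |VC|·bis = (153.8904,6.6491)
T_A = V + ((C−V)·d_A)·d_A = V + 131.5148·d_A = (154.7558,-5.7537)
T_B = V + ((C−V)·d_B)·d_B = V + 131.5148·d_B = (150.7161,18.6700)
sweep = 180° − θ = 169.1990°

center=(153.8904,6.6491) T_A=(154.7558,-5.7537) T_B=(150.7161,18.6700) sweep=169.1990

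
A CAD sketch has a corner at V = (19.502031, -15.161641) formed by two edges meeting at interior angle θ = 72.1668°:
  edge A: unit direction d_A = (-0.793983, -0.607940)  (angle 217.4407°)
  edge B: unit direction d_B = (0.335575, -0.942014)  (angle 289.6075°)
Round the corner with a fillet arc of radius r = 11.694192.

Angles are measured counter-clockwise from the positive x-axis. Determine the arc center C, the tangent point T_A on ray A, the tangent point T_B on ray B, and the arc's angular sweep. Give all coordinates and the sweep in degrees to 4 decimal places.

center=(13.8707,-34.2019) T_A=(6.7614,-24.9170) T_B=(24.8868,-30.2777) sweep=107.8332

bisector direction at 253.5241° = (-0.283612,-0.958939)
center distance |VC| = r/sin(θ/2) = 11.694192/sin(36.0834°) = 19.855589
C = V + |VC|·bis = (13.8707,-34.2019)
T_A = V + ((C−V)·d_A)·d_A = V + 16.0465·d_A = (6.7614,-24.9170)
T_B = V + ((C−V)·d_B)·d_B = V + 16.0465·d_B = (24.8868,-30.2777)
sweep = 180° − θ = 107.8332°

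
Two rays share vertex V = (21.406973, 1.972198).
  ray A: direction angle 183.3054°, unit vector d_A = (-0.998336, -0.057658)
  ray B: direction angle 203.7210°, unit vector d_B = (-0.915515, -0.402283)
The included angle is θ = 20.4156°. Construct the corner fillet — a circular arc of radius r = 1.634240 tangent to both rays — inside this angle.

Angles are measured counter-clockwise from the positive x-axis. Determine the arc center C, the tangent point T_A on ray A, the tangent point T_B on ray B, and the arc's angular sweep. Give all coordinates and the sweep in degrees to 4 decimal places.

center=(12.4407,-0.1826) T_A=(12.3464,1.4489) T_B=(13.0981,-1.6788) sweep=159.5844

bisector direction at 193.5132° = (-0.972316,-0.233669)
center distance |VC| = r/sin(θ/2) = 1.634240/sin(10.2078°) = 9.221599
C = V + |VC|·bis = (12.4407,-0.1826)
T_A = V + ((C−V)·d_A)·d_A = V + 9.0756·d_A = (12.3464,1.4489)
T_B = V + ((C−V)·d_B)·d_B = V + 9.0756·d_B = (13.0981,-1.6788)
sweep = 180° − θ = 159.5844°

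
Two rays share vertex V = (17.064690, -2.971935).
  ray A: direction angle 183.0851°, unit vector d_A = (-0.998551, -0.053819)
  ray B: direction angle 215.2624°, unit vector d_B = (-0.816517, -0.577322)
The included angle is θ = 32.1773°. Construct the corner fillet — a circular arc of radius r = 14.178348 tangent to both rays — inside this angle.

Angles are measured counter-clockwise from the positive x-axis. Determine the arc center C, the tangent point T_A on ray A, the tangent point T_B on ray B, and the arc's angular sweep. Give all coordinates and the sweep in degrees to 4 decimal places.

bisector direction at 199.1738° = (-0.944527,-0.328434)
center distance |VC| = r/sin(θ/2) = 14.178348/sin(16.0887°) = 51.162409
C = V + |VC|·bis = (-31.2596,-19.7754)
T_A = V + ((C−V)·d_A)·d_A = V + 49.1586·d_A = (-32.0227,-5.6176)
T_B = V + ((C−V)·d_B)·d_B = V + 49.1586·d_B = (-23.0741,-31.3523)
sweep = 180° − θ = 147.8227°

center=(-31.2596,-19.7754) T_A=(-32.0227,-5.6176) T_B=(-23.0741,-31.3523) sweep=147.8227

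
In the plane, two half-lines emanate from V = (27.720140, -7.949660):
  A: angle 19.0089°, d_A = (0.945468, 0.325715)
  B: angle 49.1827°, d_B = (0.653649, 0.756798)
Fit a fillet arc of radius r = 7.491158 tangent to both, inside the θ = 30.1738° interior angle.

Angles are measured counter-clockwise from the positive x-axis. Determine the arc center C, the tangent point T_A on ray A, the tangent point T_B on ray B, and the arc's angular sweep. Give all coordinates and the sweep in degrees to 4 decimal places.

bisector direction at 34.0958° = (0.828101,0.560578)
center distance |VC| = r/sin(θ/2) = 7.491158/sin(15.0869°) = 28.780736
C = V + |VC|·bis = (51.5535,8.1842)
T_A = V + ((C−V)·d_A)·d_A = V + 27.7887·d_A = (53.9935,1.1015)
T_B = V + ((C−V)·d_B)·d_B = V + 27.7887·d_B = (45.8842,13.0808)
sweep = 180° − θ = 149.8262°

center=(51.5535,8.1842) T_A=(53.9935,1.1015) T_B=(45.8842,13.0808) sweep=149.8262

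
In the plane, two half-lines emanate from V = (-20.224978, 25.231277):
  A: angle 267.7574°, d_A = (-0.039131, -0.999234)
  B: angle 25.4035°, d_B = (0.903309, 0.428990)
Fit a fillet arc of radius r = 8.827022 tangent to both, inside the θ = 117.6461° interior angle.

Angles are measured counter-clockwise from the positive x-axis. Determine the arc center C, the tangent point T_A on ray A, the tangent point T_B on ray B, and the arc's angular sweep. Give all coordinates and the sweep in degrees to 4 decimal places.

center=(-11.6137,19.5490) T_A=(-20.4340,19.8944) T_B=(-15.4004,27.5225) sweep=62.3539

bisector direction at 326.5805° = (0.834660,-0.550766)
center distance |VC| = r/sin(θ/2) = 8.827022/sin(58.8231°) = 10.317093
C = V + |VC|·bis = (-11.6137,19.5490)
T_A = V + ((C−V)·d_A)·d_A = V + 5.3410·d_A = (-20.4340,19.8944)
T_B = V + ((C−V)·d_B)·d_B = V + 5.3410·d_B = (-15.4004,27.5225)
sweep = 180° − θ = 62.3539°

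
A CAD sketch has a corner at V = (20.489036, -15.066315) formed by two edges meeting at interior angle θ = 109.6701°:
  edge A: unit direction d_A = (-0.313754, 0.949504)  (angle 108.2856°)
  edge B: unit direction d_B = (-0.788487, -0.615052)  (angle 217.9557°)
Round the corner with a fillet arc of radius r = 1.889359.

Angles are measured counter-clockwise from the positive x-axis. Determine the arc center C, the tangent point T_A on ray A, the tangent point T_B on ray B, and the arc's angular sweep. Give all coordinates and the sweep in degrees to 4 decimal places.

bisector direction at 163.1207° = (-0.956918,0.290357)
center distance |VC| = r/sin(θ/2) = 1.889359/sin(54.8351°) = 2.311150
C = V + |VC|·bis = (18.2775,-14.3953)
T_A = V + ((C−V)·d_A)·d_A = V + 1.3311·d_A = (20.0714,-13.8025)
T_B = V + ((C−V)·d_B)·d_B = V + 1.3311·d_B = (19.4395,-15.8850)
sweep = 180° − θ = 70.3299°

center=(18.2775,-14.3953) T_A=(20.0714,-13.8025) T_B=(19.4395,-15.8850) sweep=70.3299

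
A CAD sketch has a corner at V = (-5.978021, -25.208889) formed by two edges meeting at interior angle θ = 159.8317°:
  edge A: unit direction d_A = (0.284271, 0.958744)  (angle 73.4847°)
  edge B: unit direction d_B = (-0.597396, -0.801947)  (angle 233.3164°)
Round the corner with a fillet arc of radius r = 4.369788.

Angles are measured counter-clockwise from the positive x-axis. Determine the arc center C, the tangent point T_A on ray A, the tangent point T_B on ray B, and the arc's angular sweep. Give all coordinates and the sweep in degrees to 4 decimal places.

bisector direction at 153.4006° = (-0.894159,0.447751)
center distance |VC| = r/sin(θ/2) = 4.369788/sin(79.9159°) = 4.438353
C = V + |VC|·bis = (-9.9466,-23.2216)
T_A = V + ((C−V)·d_A)·d_A = V + 0.7771·d_A = (-5.7571,-24.4638)
T_B = V + ((C−V)·d_B)·d_B = V + 0.7771·d_B = (-6.4423,-25.8321)
sweep = 180° − θ = 20.1683°

center=(-9.9466,-23.2216) T_A=(-5.7571,-24.4638) T_B=(-6.4423,-25.8321) sweep=20.1683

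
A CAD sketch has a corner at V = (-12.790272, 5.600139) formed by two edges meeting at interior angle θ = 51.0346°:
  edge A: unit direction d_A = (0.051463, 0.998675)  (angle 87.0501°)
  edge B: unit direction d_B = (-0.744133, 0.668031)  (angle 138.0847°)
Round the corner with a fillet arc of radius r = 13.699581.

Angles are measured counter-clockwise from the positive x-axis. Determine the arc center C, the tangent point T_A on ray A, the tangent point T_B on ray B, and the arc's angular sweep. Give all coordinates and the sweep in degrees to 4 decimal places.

bisector direction at 112.5674° = (-0.383770,0.923429)
center distance |VC| = r/sin(θ/2) = 13.699581/sin(25.5173°) = 31.801538
C = V + |VC|·bis = (-24.9947,34.9666)
T_A = V + ((C−V)·d_A)·d_A = V + 28.6995·d_A = (-11.3133,34.2616)
T_B = V + ((C−V)·d_B)·d_B = V + 28.6995·d_B = (-34.1465,24.7723)
sweep = 180° − θ = 128.9654°

center=(-24.9947,34.9666) T_A=(-11.3133,34.2616) T_B=(-34.1465,24.7723) sweep=128.9654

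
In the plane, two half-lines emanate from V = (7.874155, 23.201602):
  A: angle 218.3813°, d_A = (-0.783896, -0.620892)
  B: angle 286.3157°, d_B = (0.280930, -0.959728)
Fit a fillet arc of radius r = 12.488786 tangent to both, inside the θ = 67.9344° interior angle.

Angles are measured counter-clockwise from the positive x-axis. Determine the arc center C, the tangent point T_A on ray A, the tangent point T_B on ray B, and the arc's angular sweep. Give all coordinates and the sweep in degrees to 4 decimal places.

bisector direction at 252.3485° = (-0.303227,-0.952918)
center distance |VC| = r/sin(θ/2) = 12.488786/sin(33.9672°) = 22.352566
C = V + |VC|·bis = (1.0963,1.9014)
T_A = V + ((C−V)·d_A)·d_A = V + 18.5383·d_A = (-6.6579,11.6913)
T_B = V + ((C−V)·d_B)·d_B = V + 18.5383·d_B = (13.0821,5.4099)
sweep = 180° − θ = 112.0656°

center=(1.0963,1.9014) T_A=(-6.6579,11.6913) T_B=(13.0821,5.4099) sweep=112.0656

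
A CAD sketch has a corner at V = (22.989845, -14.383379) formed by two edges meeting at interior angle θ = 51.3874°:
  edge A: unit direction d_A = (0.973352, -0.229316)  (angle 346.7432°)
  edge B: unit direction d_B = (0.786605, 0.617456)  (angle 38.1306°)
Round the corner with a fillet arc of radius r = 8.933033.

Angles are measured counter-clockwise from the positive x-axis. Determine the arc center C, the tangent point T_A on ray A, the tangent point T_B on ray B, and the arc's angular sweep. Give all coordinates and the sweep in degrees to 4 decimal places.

center=(43.1103,-9.9460) T_A=(41.0618,-18.6410) T_B=(37.5945,-2.9193) sweep=128.6126

bisector direction at 12.4369° = (0.976534,0.215364)
center distance |VC| = r/sin(θ/2) = 8.933033/sin(25.6937°) = 20.603914
C = V + |VC|·bis = (43.1103,-9.9460)
T_A = V + ((C−V)·d_A)·d_A = V + 18.5667·d_A = (41.0618,-18.6410)
T_B = V + ((C−V)·d_B)·d_B = V + 18.5667·d_B = (37.5945,-2.9193)
sweep = 180° − θ = 128.6126°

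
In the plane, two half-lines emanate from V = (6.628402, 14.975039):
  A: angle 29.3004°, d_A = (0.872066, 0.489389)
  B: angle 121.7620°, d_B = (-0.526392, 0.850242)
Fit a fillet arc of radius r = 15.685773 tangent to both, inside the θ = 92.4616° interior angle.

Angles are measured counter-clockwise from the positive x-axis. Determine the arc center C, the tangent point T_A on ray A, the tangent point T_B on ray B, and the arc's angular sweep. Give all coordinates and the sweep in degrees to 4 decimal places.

center=(12.0556,36.0076) T_A=(19.7320,22.3286) T_B=(-1.2811,27.7507) sweep=87.5384

bisector direction at 75.5312° = (0.249853,0.968284)
center distance |VC| = r/sin(θ/2) = 15.685773/sin(46.2308°) = 21.721470
C = V + |VC|·bis = (12.0556,36.0076)
T_A = V + ((C−V)·d_A)·d_A = V + 15.0259·d_A = (19.7320,22.3286)
T_B = V + ((C−V)·d_B)·d_B = V + 15.0259·d_B = (-1.2811,27.7507)
sweep = 180° − θ = 87.5384°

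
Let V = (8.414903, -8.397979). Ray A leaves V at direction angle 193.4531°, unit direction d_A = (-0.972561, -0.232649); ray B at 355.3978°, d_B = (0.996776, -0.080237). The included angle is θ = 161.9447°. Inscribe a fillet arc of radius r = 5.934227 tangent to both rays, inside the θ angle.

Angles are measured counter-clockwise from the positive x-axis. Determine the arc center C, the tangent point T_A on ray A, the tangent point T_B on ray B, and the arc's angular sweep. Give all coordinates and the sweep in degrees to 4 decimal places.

bisector direction at 274.4255° = (0.077162,-0.997019)
center distance |VC| = r/sin(θ/2) = 5.934227/sin(80.9724°) = 6.008658
C = V + |VC|·bis = (8.8785,-14.3887)
T_A = V + ((C−V)·d_A)·d_A = V + 0.9428·d_A = (7.4979,-8.6173)
T_B = V + ((C−V)·d_B)·d_B = V + 0.9428·d_B = (9.3547,-8.4736)
sweep = 180° − θ = 18.0553°

center=(8.8785,-14.3887) T_A=(7.4979,-8.6173) T_B=(9.3547,-8.4736) sweep=18.0553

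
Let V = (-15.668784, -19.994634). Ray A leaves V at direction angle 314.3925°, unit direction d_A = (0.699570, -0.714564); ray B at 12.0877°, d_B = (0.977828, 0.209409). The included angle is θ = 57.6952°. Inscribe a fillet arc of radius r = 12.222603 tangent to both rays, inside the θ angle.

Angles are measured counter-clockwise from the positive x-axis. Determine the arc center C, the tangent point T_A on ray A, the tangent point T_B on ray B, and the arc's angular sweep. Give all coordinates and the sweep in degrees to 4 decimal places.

bisector direction at 343.2401° = (0.957522,-0.288362)
center distance |VC| = r/sin(θ/2) = 12.222603/sin(28.8476°) = 25.332790
C = V + |VC|·bis = (8.5879,-27.2996)
T_A = V + ((C−V)·d_A)·d_A = V + 22.1891·d_A = (-0.1459,-35.8502)
T_B = V + ((C−V)·d_B)·d_B = V + 22.1891·d_B = (6.0284,-15.3480)
sweep = 180° − θ = 122.3048°

center=(8.5879,-27.2996) T_A=(-0.1459,-35.8502) T_B=(6.0284,-15.3480) sweep=122.3048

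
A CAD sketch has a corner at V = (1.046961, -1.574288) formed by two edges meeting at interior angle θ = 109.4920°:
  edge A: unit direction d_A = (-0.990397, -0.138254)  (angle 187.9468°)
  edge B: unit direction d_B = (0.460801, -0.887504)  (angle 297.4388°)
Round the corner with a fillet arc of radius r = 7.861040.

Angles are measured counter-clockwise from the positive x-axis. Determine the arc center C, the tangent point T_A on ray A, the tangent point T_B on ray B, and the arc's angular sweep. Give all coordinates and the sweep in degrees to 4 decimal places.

bisector direction at 242.6928° = (-0.458761,-0.888560)
center distance |VC| = r/sin(θ/2) = 7.861040/sin(54.7460°) = 9.626534
C = V + |VC|·bis = (-3.3693,-10.1280)
T_A = V + ((C−V)·d_A)·d_A = V + 5.5565·d_A = (-4.4561,-2.3425)
T_B = V + ((C−V)·d_B)·d_B = V + 5.5565·d_B = (3.6074,-6.5057)
sweep = 180° − θ = 70.5080°

center=(-3.3693,-10.1280) T_A=(-4.4561,-2.3425) T_B=(3.6074,-6.5057) sweep=70.5080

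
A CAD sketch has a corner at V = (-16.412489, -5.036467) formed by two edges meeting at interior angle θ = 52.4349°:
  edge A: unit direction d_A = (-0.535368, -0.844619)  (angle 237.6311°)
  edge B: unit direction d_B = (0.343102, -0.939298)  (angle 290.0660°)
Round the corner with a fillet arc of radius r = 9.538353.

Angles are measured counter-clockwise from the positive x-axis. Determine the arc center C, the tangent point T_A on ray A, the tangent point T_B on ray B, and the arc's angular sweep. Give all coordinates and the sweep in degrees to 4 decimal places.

center=(-18.7261,-26.5029) T_A=(-26.7824,-21.3964) T_B=(-9.7667,-23.2303) sweep=127.5651

bisector direction at 263.8485° = (-0.107157,-0.994242)
center distance |VC| = r/sin(θ/2) = 9.538353/sin(26.2174°) = 21.590775
C = V + |VC|·bis = (-18.7261,-26.5029)
T_A = V + ((C−V)·d_A)·d_A = V + 19.3696·d_A = (-26.7824,-21.3964)
T_B = V + ((C−V)·d_B)·d_B = V + 19.3696·d_B = (-9.7667,-23.2303)
sweep = 180° − θ = 127.5651°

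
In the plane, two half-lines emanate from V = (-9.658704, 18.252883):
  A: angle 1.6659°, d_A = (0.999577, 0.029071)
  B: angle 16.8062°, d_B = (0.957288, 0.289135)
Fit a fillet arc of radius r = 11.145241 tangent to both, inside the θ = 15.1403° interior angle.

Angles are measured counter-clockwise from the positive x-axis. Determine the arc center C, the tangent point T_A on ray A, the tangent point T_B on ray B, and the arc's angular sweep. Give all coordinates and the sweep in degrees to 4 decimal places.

bisector direction at 9.2360° = (0.987035,0.160502)
center distance |VC| = r/sin(θ/2) = 11.145241/sin(7.5701°) = 84.600301
C = V + |VC|·bis = (73.8448,31.8314)
T_A = V + ((C−V)·d_A)·d_A = V + 83.8630·d_A = (74.1688,20.6909)
T_B = V + ((C−V)·d_B)·d_B = V + 83.8630·d_B = (70.6223,42.5006)
sweep = 180° − θ = 164.8597°

center=(73.8448,31.8314) T_A=(74.1688,20.6909) T_B=(70.6223,42.5006) sweep=164.8597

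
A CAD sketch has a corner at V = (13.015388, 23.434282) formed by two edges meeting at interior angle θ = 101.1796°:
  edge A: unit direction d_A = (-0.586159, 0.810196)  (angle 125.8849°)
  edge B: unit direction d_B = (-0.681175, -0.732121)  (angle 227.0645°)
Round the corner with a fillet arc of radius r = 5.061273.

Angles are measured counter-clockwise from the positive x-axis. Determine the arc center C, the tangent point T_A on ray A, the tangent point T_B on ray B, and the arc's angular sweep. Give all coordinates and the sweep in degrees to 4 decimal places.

bisector direction at 176.4747° = (-0.998108,0.061489)
center distance |VC| = r/sin(θ/2) = 5.061273/sin(50.5898°) = 6.550787
C = V + |VC|·bis = (6.4770,23.8371)
T_A = V + ((C−V)·d_A)·d_A = V + 4.1589·d_A = (10.5776,26.8038)
T_B = V + ((C−V)·d_B)·d_B = V + 4.1589·d_B = (10.1825,20.3895)
sweep = 180° − θ = 78.8204°

center=(6.4770,23.8371) T_A=(10.5776,26.8038) T_B=(10.1825,20.3895) sweep=78.8204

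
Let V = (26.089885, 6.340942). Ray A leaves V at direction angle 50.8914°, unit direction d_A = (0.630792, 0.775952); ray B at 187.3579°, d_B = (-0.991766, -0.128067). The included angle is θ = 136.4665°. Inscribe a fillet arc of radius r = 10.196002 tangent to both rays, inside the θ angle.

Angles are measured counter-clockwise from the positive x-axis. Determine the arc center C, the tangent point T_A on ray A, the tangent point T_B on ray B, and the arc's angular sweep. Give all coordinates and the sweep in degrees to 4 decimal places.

center=(20.7464,15.9316) T_A=(28.6580,9.5000) T_B=(22.0522,5.8195) sweep=43.5335

bisector direction at 119.1246° = (-0.486711,0.873563)
center distance |VC| = r/sin(θ/2) = 10.196002/sin(68.2332°) = 10.978776
C = V + |VC|·bis = (20.7464,15.9316)
T_A = V + ((C−V)·d_A)·d_A = V + 4.0712·d_A = (28.6580,9.5000)
T_B = V + ((C−V)·d_B)·d_B = V + 4.0712·d_B = (22.0522,5.8195)
sweep = 180° − θ = 43.5335°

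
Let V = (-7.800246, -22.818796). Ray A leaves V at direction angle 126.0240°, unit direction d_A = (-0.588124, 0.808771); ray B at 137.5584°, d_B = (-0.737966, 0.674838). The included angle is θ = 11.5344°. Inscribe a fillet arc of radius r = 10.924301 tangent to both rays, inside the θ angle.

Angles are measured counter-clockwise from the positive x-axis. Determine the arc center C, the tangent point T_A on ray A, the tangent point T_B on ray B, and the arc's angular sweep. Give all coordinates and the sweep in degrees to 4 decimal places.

bisector direction at 131.7912° = (-0.666418,0.745578)
center distance |VC| = r/sin(θ/2) = 10.924301/sin(5.7672°) = 108.713853
C = V + |VC|·bis = (-80.2491,58.2359)
T_A = V + ((C−V)·d_A)·d_A = V + 108.1636·d_A = (-71.4139,64.6607)
T_B = V + ((C−V)·d_B)·d_B = V + 108.1636·d_B = (-87.6212,50.1741)
sweep = 180° − θ = 168.4656°

center=(-80.2491,58.2359) T_A=(-71.4139,64.6607) T_B=(-87.6212,50.1741) sweep=168.4656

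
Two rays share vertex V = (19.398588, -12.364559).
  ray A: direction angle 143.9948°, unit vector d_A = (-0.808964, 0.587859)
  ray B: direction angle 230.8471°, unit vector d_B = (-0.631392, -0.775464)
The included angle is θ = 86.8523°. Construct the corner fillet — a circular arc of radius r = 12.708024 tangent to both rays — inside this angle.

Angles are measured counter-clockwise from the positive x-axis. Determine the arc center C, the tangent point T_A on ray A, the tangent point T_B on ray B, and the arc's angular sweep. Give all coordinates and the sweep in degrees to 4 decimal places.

bisector direction at 187.4209° = (-0.991624,-0.129158)
center distance |VC| = r/sin(θ/2) = 12.708024/sin(43.4261°) = 18.486575
C = V + |VC|·bis = (1.0669,-14.7523)
T_A = V + ((C−V)·d_A)·d_A = V + 13.4261·d_A = (8.5374,-4.4719)
T_B = V + ((C−V)·d_B)·d_B = V + 13.4261·d_B = (10.9215,-22.7760)
sweep = 180° − θ = 93.1477°

center=(1.0669,-14.7523) T_A=(8.5374,-4.4719) T_B=(10.9215,-22.7760) sweep=93.1477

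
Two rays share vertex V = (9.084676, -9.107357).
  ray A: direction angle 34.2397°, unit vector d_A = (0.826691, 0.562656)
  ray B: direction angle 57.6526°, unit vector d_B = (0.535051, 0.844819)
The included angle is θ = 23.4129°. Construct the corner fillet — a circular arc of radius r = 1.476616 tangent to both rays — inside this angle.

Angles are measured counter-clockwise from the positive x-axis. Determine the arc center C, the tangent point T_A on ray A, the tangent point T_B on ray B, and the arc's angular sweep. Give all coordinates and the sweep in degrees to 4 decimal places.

center=(14.1451,-3.8770) T_A=(14.9759,-5.0977) T_B=(12.8976,-3.0869) sweep=156.5871

bisector direction at 45.9461° = (0.695334,0.718687)
center distance |VC| = r/sin(θ/2) = 1.476616/sin(11.7065°) = 7.277644
C = V + |VC|·bis = (14.1451,-3.8770)
T_A = V + ((C−V)·d_A)·d_A = V + 7.1263·d_A = (14.9759,-5.0977)
T_B = V + ((C−V)·d_B)·d_B = V + 7.1263·d_B = (12.8976,-3.0869)
sweep = 180° − θ = 156.5871°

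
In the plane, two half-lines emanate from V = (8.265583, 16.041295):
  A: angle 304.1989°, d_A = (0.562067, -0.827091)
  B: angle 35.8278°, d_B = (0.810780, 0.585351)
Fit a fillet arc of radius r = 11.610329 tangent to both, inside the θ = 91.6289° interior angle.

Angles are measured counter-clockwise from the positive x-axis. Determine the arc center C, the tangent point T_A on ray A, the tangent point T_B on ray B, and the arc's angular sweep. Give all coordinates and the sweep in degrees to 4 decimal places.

center=(24.2112,13.2335) T_A=(14.6084,6.7077) T_B=(17.4151,22.6469) sweep=88.3711

bisector direction at 350.0133° = (0.984848,-0.173419)
center distance |VC| = r/sin(θ/2) = 11.610329/sin(45.8145°) = 16.190976
C = V + |VC|·bis = (24.2112,13.2335)
T_A = V + ((C−V)·d_A)·d_A = V + 11.2849·d_A = (14.6084,6.7077)
T_B = V + ((C−V)·d_B)·d_B = V + 11.2849·d_B = (17.4151,22.6469)
sweep = 180° − θ = 88.3711°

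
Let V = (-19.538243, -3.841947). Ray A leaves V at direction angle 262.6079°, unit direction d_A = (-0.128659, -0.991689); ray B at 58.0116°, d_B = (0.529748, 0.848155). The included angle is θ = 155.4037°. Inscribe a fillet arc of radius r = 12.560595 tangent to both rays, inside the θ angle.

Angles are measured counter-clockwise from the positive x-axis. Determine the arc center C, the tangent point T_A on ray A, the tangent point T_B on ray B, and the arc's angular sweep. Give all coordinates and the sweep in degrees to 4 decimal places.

bisector direction at 340.3098° = (0.941528,-0.336935)
center distance |VC| = r/sin(θ/2) = 12.560595/sin(77.7018°) = 12.855599
C = V + |VC|·bis = (-7.4343,-8.1734)
T_A = V + ((C−V)·d_A)·d_A = V + 2.7382·d_A = (-19.8905,-6.5574)
T_B = V + ((C−V)·d_B)·d_B = V + 2.7382·d_B = (-18.0877,-1.5195)
sweep = 180° − θ = 24.5963°

center=(-7.4343,-8.1734) T_A=(-19.8905,-6.5574) T_B=(-18.0877,-1.5195) sweep=24.5963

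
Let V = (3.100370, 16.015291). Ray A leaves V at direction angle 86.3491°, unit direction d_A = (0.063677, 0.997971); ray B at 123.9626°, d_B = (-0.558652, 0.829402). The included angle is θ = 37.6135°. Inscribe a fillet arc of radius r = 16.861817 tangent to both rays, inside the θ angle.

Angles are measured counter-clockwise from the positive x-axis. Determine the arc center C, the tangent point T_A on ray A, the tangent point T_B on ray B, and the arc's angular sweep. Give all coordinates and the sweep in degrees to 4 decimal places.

bisector direction at 105.1559° = (-0.261445,0.965218)
center distance |VC| = r/sin(θ/2) = 16.861817/sin(18.8068°) = 52.304617
C = V + |VC|·bis = (-10.5744,66.5007)
T_A = V + ((C−V)·d_A)·d_A = V + 49.5121·d_A = (6.2532,65.4269)
T_B = V + ((C−V)·d_B)·d_B = V + 49.5121·d_B = (-24.5597,57.0808)
sweep = 180° − θ = 142.3865°

center=(-10.5744,66.5007) T_A=(6.2532,65.4269) T_B=(-24.5597,57.0808) sweep=142.3865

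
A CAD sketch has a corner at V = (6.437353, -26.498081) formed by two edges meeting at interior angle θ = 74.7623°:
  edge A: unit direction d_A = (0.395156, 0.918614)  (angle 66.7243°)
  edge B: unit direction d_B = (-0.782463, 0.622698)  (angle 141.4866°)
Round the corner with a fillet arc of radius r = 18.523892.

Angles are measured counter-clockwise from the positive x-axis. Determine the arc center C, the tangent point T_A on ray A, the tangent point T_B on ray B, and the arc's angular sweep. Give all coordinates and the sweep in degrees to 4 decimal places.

center=(-0.9985,3.0933) T_A=(16.0178,-4.2265) T_B=(-12.5333,-11.4009) sweep=105.2377

bisector direction at 104.1055° = (-0.243707,0.969849)
center distance |VC| = r/sin(θ/2) = 18.523892/sin(37.3811°) = 30.511367
C = V + |VC|·bis = (-0.9985,3.0933)
T_A = V + ((C−V)·d_A)·d_A = V + 24.2448·d_A = (16.0178,-4.2265)
T_B = V + ((C−V)·d_B)·d_B = V + 24.2448·d_B = (-12.5333,-11.4009)
sweep = 180° − θ = 105.2377°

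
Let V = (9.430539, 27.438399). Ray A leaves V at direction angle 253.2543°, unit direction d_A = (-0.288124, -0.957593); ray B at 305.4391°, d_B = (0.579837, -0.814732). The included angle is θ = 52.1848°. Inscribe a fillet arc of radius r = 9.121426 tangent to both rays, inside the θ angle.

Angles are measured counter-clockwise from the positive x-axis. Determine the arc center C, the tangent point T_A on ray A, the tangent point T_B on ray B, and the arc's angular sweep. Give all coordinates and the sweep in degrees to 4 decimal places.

center=(12.7987,6.9747) T_A=(4.0641,9.6028) T_B=(20.2302,12.2637) sweep=127.8152

bisector direction at 279.3467° = (0.162408,-0.986724)
center distance |VC| = r/sin(θ/2) = 9.121426/sin(26.0924°) = 20.738996
C = V + |VC|·bis = (12.7987,6.9747)
T_A = V + ((C−V)·d_A)·d_A = V + 18.6254·d_A = (4.0641,9.6028)
T_B = V + ((C−V)·d_B)·d_B = V + 18.6254·d_B = (20.2302,12.2637)
sweep = 180° − θ = 127.8152°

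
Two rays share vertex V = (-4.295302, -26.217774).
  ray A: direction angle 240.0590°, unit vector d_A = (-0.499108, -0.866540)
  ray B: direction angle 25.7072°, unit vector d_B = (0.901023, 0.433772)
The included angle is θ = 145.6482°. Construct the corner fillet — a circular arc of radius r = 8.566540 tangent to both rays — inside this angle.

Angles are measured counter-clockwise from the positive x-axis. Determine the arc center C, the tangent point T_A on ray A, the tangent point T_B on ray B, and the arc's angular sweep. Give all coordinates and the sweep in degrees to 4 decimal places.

center=(1.8064,-32.7879) T_A=(-5.6169,-28.5122) T_B=(-1.9095,-25.0692) sweep=34.3518

bisector direction at 312.8831° = (0.680505,-0.732744)
center distance |VC| = r/sin(θ/2) = 8.566540/sin(72.8241°) = 8.966418
C = V + |VC|·bis = (1.8064,-32.7879)
T_A = V + ((C−V)·d_A)·d_A = V + 2.6478·d_A = (-5.6169,-28.5122)
T_B = V + ((C−V)·d_B)·d_B = V + 2.6478·d_B = (-1.9095,-25.0692)
sweep = 180° − θ = 34.3518°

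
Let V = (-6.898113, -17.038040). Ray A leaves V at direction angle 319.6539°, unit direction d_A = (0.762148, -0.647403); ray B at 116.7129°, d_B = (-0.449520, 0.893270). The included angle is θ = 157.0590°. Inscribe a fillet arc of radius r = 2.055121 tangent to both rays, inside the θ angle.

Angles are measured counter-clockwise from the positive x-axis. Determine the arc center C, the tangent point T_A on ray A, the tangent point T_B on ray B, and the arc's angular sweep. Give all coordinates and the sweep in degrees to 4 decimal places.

bisector direction at 38.1834° = (0.786036,0.618181)
center distance |VC| = r/sin(θ/2) = 2.055121/sin(78.5295°) = 2.097004
C = V + |VC|·bis = (-5.2498,-15.7417)
T_A = V + ((C−V)·d_A)·d_A = V + 0.4170·d_A = (-6.5803,-17.3080)
T_B = V + ((C−V)·d_B)·d_B = V + 0.4170·d_B = (-7.0856,-16.6655)
sweep = 180° − θ = 22.9410°

center=(-5.2498,-15.7417) T_A=(-6.5803,-17.3080) T_B=(-7.0856,-16.6655) sweep=22.9410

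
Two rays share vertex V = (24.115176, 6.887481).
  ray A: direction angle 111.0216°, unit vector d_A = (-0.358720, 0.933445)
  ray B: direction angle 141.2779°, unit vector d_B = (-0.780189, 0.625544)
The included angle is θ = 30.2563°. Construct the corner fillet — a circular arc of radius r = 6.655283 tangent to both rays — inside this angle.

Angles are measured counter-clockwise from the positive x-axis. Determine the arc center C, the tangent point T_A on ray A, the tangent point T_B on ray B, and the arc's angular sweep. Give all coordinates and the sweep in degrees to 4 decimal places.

center=(9.0721,27.4792) T_A=(15.2844,29.8666) T_B=(4.9089,22.2868) sweep=149.7437

bisector direction at 126.1498° = (-0.589898,0.807478)
center distance |VC| = r/sin(θ/2) = 6.655283/sin(15.1281°) = 25.501238
C = V + |VC|·bis = (9.0721,27.4792)
T_A = V + ((C−V)·d_A)·d_A = V + 24.6175·d_A = (15.2844,29.8666)
T_B = V + ((C−V)·d_B)·d_B = V + 24.6175·d_B = (4.9089,22.2868)
sweep = 180° − θ = 149.7437°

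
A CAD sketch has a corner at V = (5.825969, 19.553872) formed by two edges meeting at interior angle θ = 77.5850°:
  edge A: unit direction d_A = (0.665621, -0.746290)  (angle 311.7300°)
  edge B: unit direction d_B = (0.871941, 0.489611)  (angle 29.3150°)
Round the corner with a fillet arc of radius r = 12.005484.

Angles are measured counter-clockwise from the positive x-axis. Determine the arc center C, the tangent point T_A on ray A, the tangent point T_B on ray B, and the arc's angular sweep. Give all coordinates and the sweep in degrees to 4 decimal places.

center=(24.7271,16.3985) T_A=(15.7676,8.4074) T_B=(18.8491,26.8666) sweep=102.4150

bisector direction at 350.5225° = (0.986350,-0.164660)
center distance |VC| = r/sin(θ/2) = 12.005484/sin(38.7925°) = 19.162729
C = V + |VC|·bis = (24.7271,16.3985)
T_A = V + ((C−V)·d_A)·d_A = V + 14.9358·d_A = (15.7676,8.4074)
T_B = V + ((C−V)·d_B)·d_B = V + 14.9358·d_B = (18.8491,26.8666)
sweep = 180° − θ = 102.4150°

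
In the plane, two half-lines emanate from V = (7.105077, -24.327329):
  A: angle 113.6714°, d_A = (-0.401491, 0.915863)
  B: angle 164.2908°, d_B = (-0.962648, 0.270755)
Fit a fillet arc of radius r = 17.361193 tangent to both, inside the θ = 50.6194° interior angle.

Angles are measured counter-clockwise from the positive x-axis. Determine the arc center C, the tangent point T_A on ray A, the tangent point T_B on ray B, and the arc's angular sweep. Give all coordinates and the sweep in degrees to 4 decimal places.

bisector direction at 138.9811° = (-0.754493,0.656308)
center distance |VC| = r/sin(θ/2) = 17.361193/sin(25.3097°) = 40.609941
C = V + |VC|·bis = (-23.5348,2.3253)
T_A = V + ((C−V)·d_A)·d_A = V + 36.7118·d_A = (-7.6344,9.2957)
T_B = V + ((C−V)·d_B)·d_B = V + 36.7118·d_B = (-28.2355,-14.3874)
sweep = 180° − θ = 129.3806°

center=(-23.5348,2.3253) T_A=(-7.6344,9.2957) T_B=(-28.2355,-14.3874) sweep=129.3806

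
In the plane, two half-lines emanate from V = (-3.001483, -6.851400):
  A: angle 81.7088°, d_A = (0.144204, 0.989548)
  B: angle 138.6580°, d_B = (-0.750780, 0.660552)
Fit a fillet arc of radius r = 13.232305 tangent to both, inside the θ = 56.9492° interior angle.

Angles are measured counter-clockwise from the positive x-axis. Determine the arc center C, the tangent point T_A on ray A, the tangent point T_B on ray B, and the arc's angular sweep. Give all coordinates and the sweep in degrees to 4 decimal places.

center=(-12.5774,19.1984) T_A=(0.5166,17.2903) T_B=(-21.3180,9.2639) sweep=123.0508

bisector direction at 110.1834° = (-0.345026,0.938593)
center distance |VC| = r/sin(θ/2) = 13.232305/sin(28.4746°) = 27.754115
C = V + |VC|·bis = (-12.5774,19.1984)
T_A = V + ((C−V)·d_A)·d_A = V + 24.3967·d_A = (0.5166,17.2903)
T_B = V + ((C−V)·d_B)·d_B = V + 24.3967·d_B = (-21.3180,9.2639)
sweep = 180° − θ = 123.0508°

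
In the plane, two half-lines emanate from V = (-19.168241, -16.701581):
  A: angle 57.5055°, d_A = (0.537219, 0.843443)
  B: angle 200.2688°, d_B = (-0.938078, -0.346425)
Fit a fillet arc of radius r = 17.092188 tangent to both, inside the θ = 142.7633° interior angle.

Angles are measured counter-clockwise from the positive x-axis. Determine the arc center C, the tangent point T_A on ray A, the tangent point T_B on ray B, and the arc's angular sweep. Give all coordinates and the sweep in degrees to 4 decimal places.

center=(-30.4911,-2.6626) T_A=(-16.0748,-11.8448) T_B=(-24.5699,-18.6964) sweep=37.2367

bisector direction at 128.8871° = (-0.627789,0.778384)
center distance |VC| = r/sin(θ/2) = 17.092188/sin(71.3816°) = 18.036085
C = V + |VC|·bis = (-30.4911,-2.6626)
T_A = V + ((C−V)·d_A)·d_A = V + 5.7583·d_A = (-16.0748,-11.8448)
T_B = V + ((C−V)·d_B)·d_B = V + 5.7583·d_B = (-24.5699,-18.6964)
sweep = 180° − θ = 37.2367°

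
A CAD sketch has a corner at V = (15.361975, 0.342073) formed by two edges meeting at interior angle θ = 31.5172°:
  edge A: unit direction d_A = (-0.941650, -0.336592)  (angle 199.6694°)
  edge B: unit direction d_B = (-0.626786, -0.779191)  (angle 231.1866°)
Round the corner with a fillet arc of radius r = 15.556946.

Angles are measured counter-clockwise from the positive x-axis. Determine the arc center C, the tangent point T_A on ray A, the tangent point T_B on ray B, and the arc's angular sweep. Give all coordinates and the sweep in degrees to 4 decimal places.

bisector direction at 215.4280° = (-0.814845,-0.579679)
center distance |VC| = r/sin(θ/2) = 15.556946/sin(15.7586°) = 57.282071
C = V + |VC|·bis = (-31.3140,-32.8632)
T_A = V + ((C−V)·d_A)·d_A = V + 55.1291·d_A = (-36.5504,-18.2140)
T_B = V + ((C−V)·d_B)·d_B = V + 55.1291·d_B = (-19.1922,-42.6140)
sweep = 180° − θ = 148.4828°

center=(-31.3140,-32.8632) T_A=(-36.5504,-18.2140) T_B=(-19.1922,-42.6140) sweep=148.4828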